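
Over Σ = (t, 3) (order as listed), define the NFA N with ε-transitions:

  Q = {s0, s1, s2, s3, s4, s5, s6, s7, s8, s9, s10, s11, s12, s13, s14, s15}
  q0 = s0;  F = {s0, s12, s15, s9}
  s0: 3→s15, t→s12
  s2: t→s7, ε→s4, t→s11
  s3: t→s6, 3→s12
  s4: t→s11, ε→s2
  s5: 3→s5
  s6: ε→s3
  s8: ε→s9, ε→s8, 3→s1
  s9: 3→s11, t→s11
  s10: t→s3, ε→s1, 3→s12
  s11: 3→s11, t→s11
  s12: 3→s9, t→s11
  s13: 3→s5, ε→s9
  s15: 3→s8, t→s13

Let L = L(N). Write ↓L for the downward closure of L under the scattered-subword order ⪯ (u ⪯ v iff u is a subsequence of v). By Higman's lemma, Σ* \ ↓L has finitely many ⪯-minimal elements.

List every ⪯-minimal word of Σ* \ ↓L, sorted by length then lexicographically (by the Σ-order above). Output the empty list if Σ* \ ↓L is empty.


|Q|=16, |F|=4, |δ|=27 (7 ε).
min D↑ (5 st, q0=0, F={3}): 0:t→1,3→2 1:t→3,3→4 2:t→4,3→4 3:t→3,3→3 4:t→3,3→3 [Hopcroft].
'tt': N↓-sim [9, 5, 1] end={s11} rej; 2/2 del acc.
't33': |S_i|=[9, 5, 3, 2] end={s11,s5} rej; 3/3 del acc.
'3t3': N↓-sim [9, 7, 4, 2] end={s11,s5} — reject; 3/3 deletions ∈↓L.
'33t': |S_i|=[9, 7, 5, 1] end={s11} — reject; 3/3 deletions ∈↓L.
'333': run [9, 7, 5, 3] end={s1,s11,s5} rej; 3/3 del acc.
5 words, ⪯-incomp.

Antichain: [tt, t33, 3t3, 33t, 333].


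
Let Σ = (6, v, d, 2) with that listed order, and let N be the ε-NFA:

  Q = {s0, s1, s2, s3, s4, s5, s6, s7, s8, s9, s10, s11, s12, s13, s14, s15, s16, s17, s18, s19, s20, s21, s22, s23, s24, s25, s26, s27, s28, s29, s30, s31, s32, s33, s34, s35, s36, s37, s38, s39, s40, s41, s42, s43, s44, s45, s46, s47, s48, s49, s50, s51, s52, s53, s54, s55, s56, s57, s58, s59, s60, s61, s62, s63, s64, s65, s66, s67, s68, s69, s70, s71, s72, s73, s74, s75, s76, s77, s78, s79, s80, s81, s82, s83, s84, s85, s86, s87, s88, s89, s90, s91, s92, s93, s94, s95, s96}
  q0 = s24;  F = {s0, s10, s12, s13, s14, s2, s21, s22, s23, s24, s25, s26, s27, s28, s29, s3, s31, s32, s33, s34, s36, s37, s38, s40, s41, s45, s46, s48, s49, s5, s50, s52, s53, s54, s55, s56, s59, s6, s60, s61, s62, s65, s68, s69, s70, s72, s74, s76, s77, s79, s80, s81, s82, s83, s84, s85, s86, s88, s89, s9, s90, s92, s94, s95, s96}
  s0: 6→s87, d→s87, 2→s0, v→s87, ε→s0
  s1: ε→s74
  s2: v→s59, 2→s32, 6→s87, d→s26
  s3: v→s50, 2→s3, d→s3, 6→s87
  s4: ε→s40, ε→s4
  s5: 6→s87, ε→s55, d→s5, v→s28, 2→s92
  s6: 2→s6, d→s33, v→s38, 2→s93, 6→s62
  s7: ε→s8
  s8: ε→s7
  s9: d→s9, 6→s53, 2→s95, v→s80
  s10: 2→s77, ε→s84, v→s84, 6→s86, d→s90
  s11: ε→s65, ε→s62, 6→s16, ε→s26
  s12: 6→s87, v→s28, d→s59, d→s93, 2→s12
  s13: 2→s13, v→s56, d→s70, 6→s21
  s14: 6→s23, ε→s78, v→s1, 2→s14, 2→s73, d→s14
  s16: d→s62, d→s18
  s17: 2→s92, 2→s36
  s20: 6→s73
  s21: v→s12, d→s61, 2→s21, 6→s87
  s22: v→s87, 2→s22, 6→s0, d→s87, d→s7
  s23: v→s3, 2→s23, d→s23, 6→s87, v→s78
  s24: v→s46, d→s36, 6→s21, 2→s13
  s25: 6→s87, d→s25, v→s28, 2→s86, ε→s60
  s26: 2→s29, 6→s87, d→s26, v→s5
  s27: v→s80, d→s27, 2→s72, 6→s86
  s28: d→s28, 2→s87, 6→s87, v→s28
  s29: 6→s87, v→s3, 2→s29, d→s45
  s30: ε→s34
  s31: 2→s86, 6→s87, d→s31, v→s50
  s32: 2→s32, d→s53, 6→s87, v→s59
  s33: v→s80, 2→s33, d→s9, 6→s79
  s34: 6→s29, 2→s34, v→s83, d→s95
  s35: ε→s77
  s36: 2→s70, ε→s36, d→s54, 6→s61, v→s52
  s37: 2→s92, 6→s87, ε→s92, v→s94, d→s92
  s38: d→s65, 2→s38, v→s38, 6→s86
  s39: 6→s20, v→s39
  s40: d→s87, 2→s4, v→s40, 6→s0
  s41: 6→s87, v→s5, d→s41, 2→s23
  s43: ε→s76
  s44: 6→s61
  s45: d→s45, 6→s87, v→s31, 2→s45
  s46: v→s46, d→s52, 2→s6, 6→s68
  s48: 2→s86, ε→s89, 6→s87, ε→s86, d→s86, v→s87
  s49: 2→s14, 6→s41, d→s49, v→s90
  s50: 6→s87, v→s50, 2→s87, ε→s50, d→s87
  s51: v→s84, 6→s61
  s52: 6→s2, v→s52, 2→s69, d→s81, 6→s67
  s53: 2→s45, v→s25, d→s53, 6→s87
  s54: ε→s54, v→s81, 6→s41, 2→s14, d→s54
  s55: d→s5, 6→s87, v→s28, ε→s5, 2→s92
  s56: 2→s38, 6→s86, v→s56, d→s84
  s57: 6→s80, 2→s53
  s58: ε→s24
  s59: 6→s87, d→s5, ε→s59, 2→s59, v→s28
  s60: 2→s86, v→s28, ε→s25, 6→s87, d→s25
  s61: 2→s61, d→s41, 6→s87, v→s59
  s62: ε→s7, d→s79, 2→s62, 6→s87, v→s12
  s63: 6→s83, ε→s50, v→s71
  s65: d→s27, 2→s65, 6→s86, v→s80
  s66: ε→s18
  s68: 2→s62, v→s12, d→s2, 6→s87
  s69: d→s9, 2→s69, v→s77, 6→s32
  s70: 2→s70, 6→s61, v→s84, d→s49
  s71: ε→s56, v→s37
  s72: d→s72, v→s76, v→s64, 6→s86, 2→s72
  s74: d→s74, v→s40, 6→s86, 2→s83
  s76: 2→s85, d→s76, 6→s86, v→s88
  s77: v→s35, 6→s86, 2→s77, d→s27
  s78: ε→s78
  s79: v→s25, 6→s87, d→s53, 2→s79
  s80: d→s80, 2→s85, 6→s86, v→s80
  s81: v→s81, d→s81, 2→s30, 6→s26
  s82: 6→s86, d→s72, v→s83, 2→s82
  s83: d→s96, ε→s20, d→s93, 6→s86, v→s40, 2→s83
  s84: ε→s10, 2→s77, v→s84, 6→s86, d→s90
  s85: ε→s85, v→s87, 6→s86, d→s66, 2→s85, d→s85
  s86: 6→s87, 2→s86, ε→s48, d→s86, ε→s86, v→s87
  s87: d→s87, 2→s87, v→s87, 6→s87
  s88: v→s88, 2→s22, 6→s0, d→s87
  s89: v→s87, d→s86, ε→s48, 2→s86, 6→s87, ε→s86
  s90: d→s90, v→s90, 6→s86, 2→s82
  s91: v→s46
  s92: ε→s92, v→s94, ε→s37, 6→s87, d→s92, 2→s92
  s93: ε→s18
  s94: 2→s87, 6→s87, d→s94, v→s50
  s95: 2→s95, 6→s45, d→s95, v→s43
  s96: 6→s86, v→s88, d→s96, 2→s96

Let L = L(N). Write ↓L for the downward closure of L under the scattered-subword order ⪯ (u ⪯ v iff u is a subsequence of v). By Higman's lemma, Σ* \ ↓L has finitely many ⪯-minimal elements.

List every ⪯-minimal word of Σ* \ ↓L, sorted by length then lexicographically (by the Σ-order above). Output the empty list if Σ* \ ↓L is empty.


|Q|=97, |F|=65, |δ|=331 (41 ε).
min D↑ (60 st, q0=0, F={5}): 0:6→1,v→2,d→3,2→4 1:6→5,v→6,d→7,2→1 2:6→8,v→2,d→9,2→10 3:6→7,v→9,d→11,2→12 4:6→1,v→13,d→12,2→4 5:6→5,v→5,d→5,2→5 6:6→5,v→14,d→15,2→6 7:6→5,v→15,d→16,2→7 8:6→5,v→6,d→17,2→18 9:6→17,v→9,d→19,2→20 10:6→18,v→21,d→22,2→10 11:6→16,v→19,d→11,2→23 12:6→7,v→24,d→25,2→12 13:6→26,v→13,d→24,2→21 14:6→5,v→14,d→14,2→5 15:6→5,v→14,d→27,2→15 16:6→5,v→27,d→16,2→28 17:6→5,v→15,d→29,2→30 18:6→5,v→6,d→31,2→18 19:6→29,v→19,d→19,2→32 20:6→30,v→33,d→34,2→20 21:6→26,v→21,d→35,2→21 22:6→31,v→36,d→34,2→22 23:6→28,v→37,d→23,2→23 24:6→26,v→24,d→38,2→33 25:6→16,v→38,d→25,2→23 26:6→5,v→5,d→26,2→26 27:6→5,v→14,d→27,2→39 28:6→5,v→40,d→28,2→28 29:6→5,v→27,d→29,2→41 30:6→5,v→15,d→42,2→30 31:6→5,v→43,d→42,2→31 32:6→41,v→44,d→45,2→32 33:6→26,v→33,d→46,2→33 34:6→42,v→36,d→34,2→45 35:6→26,v→36,d→46,2→35 36:6→26,v→36,d→36,2→47 37:6→26,v→48,d→37,2→44 38:6→26,v→38,d→38,2→49 39:6→5,v→50,d→39,2→39 40:6→5,v→51,d→40,2→40 41:6→5,v→40,d→52,2→41 42:6→5,v→43,d→42,2→52 43:6→5,v→14,d→43,2→26 44:6→26,v→48,d→53,2→44 45:6→52,v→54,d→45,2→45 46:6→26,v→36,d→46,2→55 47:6→26,v→5,d→47,2→47 48:6→56,v→48,d→5,2→48 49:6→26,v→44,d→55,2→49 50:6→5,v→51,d→50,2→5 51:6→5,v→51,d→5,2→5 52:6→5,v→57,d→52,2→52 53:6→26,v→58,d→53,2→53 54:6→26,v→58,d→54,2→47 55:6→26,v→54,d→55,2→55 56:6→5,v→5,d→5,2→56 57:6→5,v→51,d→57,2→26 58:6→56,v→58,d→5,2→59 59:6→56,v→5,d→5,2→59 (ε-aug+det+¬).
'66': N↓-sim [81, 38, 1] end={s87} rej; 2/2 deletions ∈↓L.
'6vv2': run [81, 38, 20, 4, 1] end={s87} rej; 4/4 single-dels accept.
'2v6v': run [81, 71, 50, 6, 1] end={s87} — reject; 4/4 deletions ∈↓L.
'v2dv2v': run [81, 70, 56, 39, 22, 11, 1] end={s87} — reject; 6/6 single-dels accept.
'dd2vvd': |S_i|=[81, 71, 55, 40, 29, 9, 3] end={s7,s8,s87} ∉↓L; 6/6 single-dels accept.
5 minimals (antichain).

A = [66, 6vv2, 2v6v, v2dv2v, dd2vvd].


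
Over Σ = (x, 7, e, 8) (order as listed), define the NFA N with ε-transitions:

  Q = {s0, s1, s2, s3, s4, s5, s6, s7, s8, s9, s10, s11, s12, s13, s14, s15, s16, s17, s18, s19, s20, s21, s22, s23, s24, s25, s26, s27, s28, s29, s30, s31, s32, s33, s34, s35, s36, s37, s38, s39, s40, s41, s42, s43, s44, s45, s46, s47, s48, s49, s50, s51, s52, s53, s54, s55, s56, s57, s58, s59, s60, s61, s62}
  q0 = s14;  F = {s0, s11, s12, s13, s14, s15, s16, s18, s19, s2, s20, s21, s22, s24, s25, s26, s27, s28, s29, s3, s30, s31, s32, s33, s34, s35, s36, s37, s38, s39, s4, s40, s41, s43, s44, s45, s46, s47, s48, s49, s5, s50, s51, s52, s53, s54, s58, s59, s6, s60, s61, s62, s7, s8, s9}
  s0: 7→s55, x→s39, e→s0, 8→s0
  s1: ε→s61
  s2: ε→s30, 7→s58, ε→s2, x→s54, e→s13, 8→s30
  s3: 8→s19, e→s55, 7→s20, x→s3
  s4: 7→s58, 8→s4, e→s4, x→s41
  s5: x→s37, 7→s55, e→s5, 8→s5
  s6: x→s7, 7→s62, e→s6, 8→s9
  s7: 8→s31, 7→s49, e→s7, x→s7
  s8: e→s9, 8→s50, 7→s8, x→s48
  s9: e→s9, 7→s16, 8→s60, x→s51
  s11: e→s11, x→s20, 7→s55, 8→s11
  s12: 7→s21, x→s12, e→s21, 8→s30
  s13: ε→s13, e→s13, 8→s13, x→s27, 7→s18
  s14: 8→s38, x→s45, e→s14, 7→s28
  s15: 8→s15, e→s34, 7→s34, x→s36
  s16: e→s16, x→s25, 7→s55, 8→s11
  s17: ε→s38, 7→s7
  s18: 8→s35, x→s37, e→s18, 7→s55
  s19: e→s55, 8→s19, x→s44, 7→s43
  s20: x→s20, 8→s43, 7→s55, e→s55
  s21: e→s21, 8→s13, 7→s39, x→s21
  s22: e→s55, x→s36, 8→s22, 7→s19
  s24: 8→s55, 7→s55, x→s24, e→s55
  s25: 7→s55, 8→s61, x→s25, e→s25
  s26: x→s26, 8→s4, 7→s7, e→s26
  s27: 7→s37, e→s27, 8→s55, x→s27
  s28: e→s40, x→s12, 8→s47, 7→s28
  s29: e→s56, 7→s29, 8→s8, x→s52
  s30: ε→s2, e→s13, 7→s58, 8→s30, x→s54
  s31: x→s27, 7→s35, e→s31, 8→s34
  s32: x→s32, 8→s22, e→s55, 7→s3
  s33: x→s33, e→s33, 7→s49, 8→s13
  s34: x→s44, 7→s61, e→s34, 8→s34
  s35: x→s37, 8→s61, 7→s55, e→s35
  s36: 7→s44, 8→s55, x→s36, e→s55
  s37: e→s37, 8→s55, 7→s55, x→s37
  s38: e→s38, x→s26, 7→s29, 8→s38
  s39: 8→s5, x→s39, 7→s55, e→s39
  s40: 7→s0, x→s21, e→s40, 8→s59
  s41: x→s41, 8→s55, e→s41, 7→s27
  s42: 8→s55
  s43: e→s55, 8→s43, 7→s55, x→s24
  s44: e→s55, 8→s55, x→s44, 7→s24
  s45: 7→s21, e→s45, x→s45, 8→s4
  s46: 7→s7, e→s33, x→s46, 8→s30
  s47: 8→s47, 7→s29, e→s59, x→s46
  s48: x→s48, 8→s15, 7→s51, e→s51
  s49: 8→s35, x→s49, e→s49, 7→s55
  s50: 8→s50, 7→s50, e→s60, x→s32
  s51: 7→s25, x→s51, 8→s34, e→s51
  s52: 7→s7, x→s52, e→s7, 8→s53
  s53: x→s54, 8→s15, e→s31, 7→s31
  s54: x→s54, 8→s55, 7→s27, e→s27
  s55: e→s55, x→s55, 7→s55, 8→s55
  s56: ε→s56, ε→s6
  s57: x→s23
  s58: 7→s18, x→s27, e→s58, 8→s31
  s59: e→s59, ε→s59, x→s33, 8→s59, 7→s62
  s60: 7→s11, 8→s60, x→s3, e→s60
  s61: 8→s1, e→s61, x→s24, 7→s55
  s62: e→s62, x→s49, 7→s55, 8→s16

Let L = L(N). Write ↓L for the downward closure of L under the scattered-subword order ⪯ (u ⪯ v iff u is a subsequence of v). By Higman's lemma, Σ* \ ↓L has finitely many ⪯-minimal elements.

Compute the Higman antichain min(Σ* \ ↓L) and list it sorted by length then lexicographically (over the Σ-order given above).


|Q|=63, |F|=55, |δ|=236 (9 ε).
min D↑ (55 st, q0=0, F={23}): 0:x→1,7→2,e→0,8→3 1:x→1,7→4,e→1,8→5 2:x→6,7→2,e→7,8→8 3:x→9,7→10,e→3,8→3 4:x→4,7→11,e→4,8→12 5:x→13,7→14,e→5,8→5 6:x→6,7→4,e→4,8→15 7:x→4,7→16,e→7,8→17 8:x→18,7→10,e→17,8→8 9:x→9,7→19,e→9,8→5 10:x→20,7→10,e→21,8→22 11:x→11,7→23,e→11,8→24 12:x→25,7→26,e→12,8→12 13:x→13,7→25,e→13,8→23 14:x→25,7→26,e→14,8→27 15:x→28,7→14,e→12,8→15 16:x→11,7→23,e→16,8→16 17:x→29,7→30,e→17,8→17 18:x→18,7→19,e→29,8→15 19:x→19,7→31,e→19,8→27 20:x→20,7→19,e→19,8→32 21:x→19,7→30,e→21,8→33 22:x→34,7→22,e→33,8→35 23:x→23,7→23,e→23,8→23 24:x→36,7→23,e→24,8→24 25:x→25,7→36,e→25,8→23 26:x→36,7→23,e→26,8→37 27:x→25,7→37,e→27,8→38 28:x→28,7→25,e→25,8→23 29:x→29,7→31,e→29,8→12 30:x→31,7→23,e→30,8→39 31:x→31,7→23,e→31,8→37 32:x→28,7→27,e→27,8→40 33:x→41,7→39,e→33,8→42 34:x→34,7→41,e→41,8→40 35:x→43,7→35,e→42,8→35 36:x→36,7→23,e→36,8→23 37:x→36,7→23,e→37,8→44 38:x→45,7→44,e→38,8→38 39:x→46,7→23,e→39,8→47 40:x→48,7→38,e→38,8→40 41:x→41,7→46,e→41,8→38 42:x→49,7→47,e→42,8→42 43:x→43,7→49,e→23,8→50 44:x→51,7→23,e→44,8→44 45:x→45,7→51,e→23,8→23 46:x→46,7→23,e→46,8→44 47:x→52,7→23,e→47,8→47 48:x→48,7→45,e→23,8→23 49:x→49,7→52,e→23,8→53 50:x→48,7→53,e→23,8→50 51:x→51,7→23,e→23,8→23 52:x→52,7→23,e→23,8→54 53:x→45,7→54,e→23,8→53 54:x→51,7→23,e→23,8→54.
'x777': run [58, 41, 24, 13, 1] end={s55} rej; 4/4 single-dels accept.
'x8x8': N↓-sim [58, 41, 25, 8, 1] end={s55} — reject; 4/4 deletions ∈↓L.
'7e77': run [58, 52, 35, 17, 1] end={s55} ∉↓L; 4/4 del acc.
'8788xe': N↓-sim [58, 52, 38, 29, 17, 10, 1] end={s55} rej; 6/6 deletions ∈↓L.
4 obstructions.

Antichain: [x777, x8x8, 7e77, 8788xe].


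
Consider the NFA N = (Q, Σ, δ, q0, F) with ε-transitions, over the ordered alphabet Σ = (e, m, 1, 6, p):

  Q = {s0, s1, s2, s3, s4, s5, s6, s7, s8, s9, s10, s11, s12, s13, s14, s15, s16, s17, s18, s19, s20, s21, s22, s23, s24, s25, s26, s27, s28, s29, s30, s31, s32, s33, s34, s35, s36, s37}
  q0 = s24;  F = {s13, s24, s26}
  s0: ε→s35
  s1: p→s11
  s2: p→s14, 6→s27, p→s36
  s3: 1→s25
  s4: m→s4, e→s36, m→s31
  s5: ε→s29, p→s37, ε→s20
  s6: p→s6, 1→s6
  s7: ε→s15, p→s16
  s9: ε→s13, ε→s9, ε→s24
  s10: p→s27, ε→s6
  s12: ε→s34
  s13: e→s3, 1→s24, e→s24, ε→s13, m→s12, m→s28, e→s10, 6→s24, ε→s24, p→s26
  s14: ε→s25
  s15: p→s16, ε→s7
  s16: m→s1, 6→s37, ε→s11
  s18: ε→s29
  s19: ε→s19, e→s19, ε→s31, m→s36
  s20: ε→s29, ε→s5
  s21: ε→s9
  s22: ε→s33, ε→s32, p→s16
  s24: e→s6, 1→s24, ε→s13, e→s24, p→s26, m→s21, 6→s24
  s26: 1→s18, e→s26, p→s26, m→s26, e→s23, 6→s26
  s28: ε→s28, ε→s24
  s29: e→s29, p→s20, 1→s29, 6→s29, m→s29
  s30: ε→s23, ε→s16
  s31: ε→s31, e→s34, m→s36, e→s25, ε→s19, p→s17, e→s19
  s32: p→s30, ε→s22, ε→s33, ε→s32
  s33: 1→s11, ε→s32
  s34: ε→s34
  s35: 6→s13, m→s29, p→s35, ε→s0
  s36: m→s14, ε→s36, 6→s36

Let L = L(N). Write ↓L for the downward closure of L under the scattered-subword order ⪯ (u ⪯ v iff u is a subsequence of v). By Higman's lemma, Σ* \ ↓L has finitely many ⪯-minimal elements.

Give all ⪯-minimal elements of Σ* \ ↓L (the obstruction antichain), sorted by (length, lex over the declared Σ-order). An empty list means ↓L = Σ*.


|Q|=38, |F|=3, |δ|=92 (36 ε).
min D↑ (3 st, q0=0, F={2}): 0:e→0,m→0,1→0,6→0,p→1 1:e→1,m→1,1→2,6→1,p→1 2:e→2,m→2,1→2,6→2,p→2 (ε-aug+det+¬).
'p1': run [19, 9, 6] end={s18,s20,s29,s37,s5,s6} rej; 2/2 del acc.
1 words, ⪯-incomp.

Antichain: [p1].


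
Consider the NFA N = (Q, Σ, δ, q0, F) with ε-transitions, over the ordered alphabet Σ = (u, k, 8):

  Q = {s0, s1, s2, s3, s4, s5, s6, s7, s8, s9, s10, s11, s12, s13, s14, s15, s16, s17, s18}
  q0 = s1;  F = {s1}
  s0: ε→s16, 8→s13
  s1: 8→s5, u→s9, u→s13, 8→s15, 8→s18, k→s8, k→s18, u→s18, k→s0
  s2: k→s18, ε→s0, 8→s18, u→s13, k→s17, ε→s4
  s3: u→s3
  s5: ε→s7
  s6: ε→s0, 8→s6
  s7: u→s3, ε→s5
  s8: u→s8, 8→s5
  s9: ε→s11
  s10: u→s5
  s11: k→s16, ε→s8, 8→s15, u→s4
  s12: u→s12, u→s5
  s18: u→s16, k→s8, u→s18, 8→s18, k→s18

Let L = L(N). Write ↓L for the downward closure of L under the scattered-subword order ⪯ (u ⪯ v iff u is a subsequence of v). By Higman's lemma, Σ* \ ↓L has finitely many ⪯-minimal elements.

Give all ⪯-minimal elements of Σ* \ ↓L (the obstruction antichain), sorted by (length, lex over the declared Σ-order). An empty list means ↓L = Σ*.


|Q|=19, |F|=1, |δ|=38 (8 ε).
min D↑ (2 st, q0=0, F={1}): 0:u→1,k→1,8→1 1:u→1,k→1,8→1.
'u': run [13, 11] end={s11,s13,s15,s16,s18,s3,s4,s5,s7,s8,s9} rej; 1/1 del acc.
'k': N↓-sim [13, 8] end={s0,s13,s16,s18,s3,s5,s7,s8} rej; 1/1 deletions ∈↓L.
'8': run [13, 8] end={s13,s15,s16,s18,s3,s5,s7,s8} rej; 1/1 deletions ∈↓L.
3 words, ⪯-incomp.

min(Σ*\↓L) = [u, k, 8].


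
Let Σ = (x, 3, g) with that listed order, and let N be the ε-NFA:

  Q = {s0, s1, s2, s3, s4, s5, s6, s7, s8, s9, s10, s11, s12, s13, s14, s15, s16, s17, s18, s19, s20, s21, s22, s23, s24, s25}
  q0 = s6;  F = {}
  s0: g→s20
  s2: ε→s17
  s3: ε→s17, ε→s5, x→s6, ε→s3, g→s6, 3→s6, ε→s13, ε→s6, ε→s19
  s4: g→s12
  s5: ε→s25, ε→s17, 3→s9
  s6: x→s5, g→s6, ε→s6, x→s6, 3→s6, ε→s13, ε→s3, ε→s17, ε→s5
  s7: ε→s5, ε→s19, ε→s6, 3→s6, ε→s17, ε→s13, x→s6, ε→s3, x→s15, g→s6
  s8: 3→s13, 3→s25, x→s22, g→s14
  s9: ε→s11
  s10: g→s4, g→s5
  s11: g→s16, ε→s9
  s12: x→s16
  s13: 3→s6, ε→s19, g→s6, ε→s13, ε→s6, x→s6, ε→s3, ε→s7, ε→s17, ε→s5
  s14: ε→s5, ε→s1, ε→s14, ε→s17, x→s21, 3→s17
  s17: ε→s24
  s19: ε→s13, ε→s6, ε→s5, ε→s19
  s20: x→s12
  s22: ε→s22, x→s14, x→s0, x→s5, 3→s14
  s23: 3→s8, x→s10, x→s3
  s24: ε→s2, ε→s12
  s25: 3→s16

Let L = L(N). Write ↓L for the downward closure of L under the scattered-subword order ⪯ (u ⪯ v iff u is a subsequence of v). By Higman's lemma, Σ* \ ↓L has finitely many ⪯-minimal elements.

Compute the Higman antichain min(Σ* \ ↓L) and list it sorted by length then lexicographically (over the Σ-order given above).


|Q|=26, |F|=0, |δ|=77 (41 ε).
min D↑ (1 st, q0=0, F={0}): 0:x→0,3→0,g→0 (ε-aug+det+¬).
ε ∈ L(D↑) — L = ∅.

A = [ε].


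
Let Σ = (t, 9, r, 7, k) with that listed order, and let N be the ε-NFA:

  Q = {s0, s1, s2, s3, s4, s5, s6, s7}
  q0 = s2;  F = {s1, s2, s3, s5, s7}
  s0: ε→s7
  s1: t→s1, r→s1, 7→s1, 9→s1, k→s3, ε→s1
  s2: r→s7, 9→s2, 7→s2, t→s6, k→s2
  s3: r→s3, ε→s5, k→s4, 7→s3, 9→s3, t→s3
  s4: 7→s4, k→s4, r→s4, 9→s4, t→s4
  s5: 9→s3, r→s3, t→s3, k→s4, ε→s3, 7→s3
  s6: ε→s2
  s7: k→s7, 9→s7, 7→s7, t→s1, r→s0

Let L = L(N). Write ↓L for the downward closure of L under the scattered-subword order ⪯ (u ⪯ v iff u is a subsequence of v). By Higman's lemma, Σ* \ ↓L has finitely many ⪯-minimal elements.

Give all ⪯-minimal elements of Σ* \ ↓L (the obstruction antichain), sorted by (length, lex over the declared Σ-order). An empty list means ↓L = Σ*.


|Q|=8, |F|=5, |δ|=35 (5 ε).
min D↑ (5 st, q0=0, F={4}): 0:t→0,9→0,r→1,7→0,k→0 1:t→2,9→1,r→1,7→1,k→1 2:t→2,9→2,r→2,7→2,k→3 3:t→3,9→3,r→3,7→3,k→4 4:t→4,9→4,r→4,7→4,k→4.
'rtkk': N↓-sim [8, 6, 4, 3, 1] end={s4} ∉↓L; 4/4 deletions ∈↓L.
1 words, ⪯-incomp.

Antichain: [rtkk].


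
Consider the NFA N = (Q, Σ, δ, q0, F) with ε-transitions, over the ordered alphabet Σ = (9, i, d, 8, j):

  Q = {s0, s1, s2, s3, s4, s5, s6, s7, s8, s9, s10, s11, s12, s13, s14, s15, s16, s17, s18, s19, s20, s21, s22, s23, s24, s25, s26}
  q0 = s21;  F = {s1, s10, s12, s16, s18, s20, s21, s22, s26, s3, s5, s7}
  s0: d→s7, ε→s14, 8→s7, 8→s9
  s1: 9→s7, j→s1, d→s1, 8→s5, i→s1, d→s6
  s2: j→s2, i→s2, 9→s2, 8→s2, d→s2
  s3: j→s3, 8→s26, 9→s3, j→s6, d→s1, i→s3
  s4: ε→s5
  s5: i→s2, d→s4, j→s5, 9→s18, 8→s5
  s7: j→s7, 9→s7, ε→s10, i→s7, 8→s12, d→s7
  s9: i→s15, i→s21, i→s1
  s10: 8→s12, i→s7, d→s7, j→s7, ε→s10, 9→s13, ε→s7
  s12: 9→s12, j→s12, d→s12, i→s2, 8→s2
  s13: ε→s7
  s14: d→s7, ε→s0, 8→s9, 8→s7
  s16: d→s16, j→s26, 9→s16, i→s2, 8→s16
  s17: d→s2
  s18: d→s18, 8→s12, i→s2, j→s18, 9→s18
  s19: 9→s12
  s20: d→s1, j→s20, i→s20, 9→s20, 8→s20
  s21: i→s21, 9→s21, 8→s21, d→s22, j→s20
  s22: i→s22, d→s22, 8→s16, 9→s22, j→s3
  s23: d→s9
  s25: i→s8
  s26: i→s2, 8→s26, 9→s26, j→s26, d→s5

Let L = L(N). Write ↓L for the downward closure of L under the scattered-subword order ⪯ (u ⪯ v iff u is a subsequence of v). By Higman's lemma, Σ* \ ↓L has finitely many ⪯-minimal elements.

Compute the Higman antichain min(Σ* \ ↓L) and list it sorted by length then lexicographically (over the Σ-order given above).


|Q|=27, |F|=12, |δ|=87 (7 ε).
min D↑ (12 st, q0=0, F={6}): 0:9→0,i→0,d→1,8→0,j→2 1:9→1,i→1,d→1,8→3,j→4 2:9→2,i→2,d→5,8→2,j→2 3:9→3,i→6,d→3,8→3,j→7 4:9→4,i→4,d→5,8→7,j→4 5:9→8,i→5,d→5,8→9,j→5 6:9→6,i→6,d→6,8→6,j→6 7:9→7,i→6,d→9,8→7,j→7 8:9→8,i→8,d→8,8→10,j→8 9:9→11,i→6,d→9,8→9,j→9 10:9→10,i→6,d→10,8→6,j→10 11:9→11,i→6,d→11,8→10,j→11.
'd8i': N↓-sim [16, 14, 7, 1] end={s2} rej; 3/3 single-dels accept.
'jd988': run [16, 13, 10, 6, 2, 1] end={s2} ∉↓L; 5/5 del acc.
2 obstructions.

min(Σ*\↓L) = [d8i, jd988].


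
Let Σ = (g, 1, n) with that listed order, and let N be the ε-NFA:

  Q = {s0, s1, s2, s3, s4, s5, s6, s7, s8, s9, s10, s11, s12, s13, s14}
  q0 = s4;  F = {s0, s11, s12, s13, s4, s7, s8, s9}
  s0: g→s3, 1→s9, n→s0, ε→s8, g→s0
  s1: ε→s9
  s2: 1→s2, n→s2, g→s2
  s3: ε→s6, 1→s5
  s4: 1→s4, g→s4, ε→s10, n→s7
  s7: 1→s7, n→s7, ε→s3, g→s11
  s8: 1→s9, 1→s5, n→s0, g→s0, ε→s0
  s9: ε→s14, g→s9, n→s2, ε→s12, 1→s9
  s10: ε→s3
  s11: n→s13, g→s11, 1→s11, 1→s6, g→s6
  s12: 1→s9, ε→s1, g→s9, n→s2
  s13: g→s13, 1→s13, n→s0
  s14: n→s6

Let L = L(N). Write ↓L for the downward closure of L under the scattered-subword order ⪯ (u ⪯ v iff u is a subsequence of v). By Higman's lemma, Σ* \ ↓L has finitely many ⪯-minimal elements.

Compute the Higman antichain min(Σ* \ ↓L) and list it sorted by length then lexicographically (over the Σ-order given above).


A = [ngnn1n].

|Q|=15, |F|=8, |δ|=43 (10 ε).
min D↑ (7 st, q0=0, F={6}): 0:g→0,1→0,n→1 1:g→2,1→1,n→1 2:g→2,1→2,n→3 3:g→3,1→3,n→4 4:g→4,1→5,n→4 5:g→5,1→5,n→6 6:g→6,1→6,n→6.
'ngnn1n': |S_i|=[15, 13, 12, 11, 10, 7, 2] end={s2,s6} — reject; 6/6 deletions ∈↓L.
1 words, ⪯-incomp.


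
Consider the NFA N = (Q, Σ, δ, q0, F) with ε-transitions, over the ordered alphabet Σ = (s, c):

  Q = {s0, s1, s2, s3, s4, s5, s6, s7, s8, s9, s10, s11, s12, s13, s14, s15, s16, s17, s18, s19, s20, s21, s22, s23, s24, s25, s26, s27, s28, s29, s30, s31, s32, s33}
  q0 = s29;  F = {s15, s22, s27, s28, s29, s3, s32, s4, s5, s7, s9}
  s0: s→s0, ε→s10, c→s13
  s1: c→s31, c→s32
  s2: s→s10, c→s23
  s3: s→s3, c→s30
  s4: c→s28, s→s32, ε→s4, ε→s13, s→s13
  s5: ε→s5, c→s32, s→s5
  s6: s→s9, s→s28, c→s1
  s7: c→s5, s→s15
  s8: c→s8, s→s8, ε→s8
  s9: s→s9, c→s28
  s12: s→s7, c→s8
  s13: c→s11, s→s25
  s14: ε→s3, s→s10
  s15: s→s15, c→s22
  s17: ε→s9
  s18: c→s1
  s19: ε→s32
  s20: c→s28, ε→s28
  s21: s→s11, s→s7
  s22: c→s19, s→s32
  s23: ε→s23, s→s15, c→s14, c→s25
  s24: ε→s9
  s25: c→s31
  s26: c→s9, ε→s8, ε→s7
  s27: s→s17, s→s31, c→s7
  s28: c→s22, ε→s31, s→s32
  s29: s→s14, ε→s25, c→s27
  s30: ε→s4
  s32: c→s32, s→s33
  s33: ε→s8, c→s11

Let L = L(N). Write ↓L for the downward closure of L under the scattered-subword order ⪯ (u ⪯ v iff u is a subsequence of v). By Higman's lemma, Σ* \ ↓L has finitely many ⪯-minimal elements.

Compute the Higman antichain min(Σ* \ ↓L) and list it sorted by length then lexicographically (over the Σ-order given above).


A = [scss, ccccs].

|Q|=34, |F|=11, |δ|=67 (17 ε).
min D↑ (12 st, q0=0, F={10}): 0:s→1,c→2 1:s→1,c→3 2:s→4,c→5 3:s→6,c→7 4:s→4,c→7 5:s→8,c→9 6:s→10,c→6 7:s→6,c→11 8:s→8,c→11 9:s→9,c→6 10:s→10,c→10 11:s→6,c→6.
'scss': |S_i|=[22, 19, 12, 7, 5] end={s11,s25,s31,s33,s8} rej; 4/4 del acc.
'ccccs': |S_i|=[22, 18, 11, 7, 5, 3] end={s11,s33,s8} — reject; 5/5 single-dels accept.
2 minimals (antichain).


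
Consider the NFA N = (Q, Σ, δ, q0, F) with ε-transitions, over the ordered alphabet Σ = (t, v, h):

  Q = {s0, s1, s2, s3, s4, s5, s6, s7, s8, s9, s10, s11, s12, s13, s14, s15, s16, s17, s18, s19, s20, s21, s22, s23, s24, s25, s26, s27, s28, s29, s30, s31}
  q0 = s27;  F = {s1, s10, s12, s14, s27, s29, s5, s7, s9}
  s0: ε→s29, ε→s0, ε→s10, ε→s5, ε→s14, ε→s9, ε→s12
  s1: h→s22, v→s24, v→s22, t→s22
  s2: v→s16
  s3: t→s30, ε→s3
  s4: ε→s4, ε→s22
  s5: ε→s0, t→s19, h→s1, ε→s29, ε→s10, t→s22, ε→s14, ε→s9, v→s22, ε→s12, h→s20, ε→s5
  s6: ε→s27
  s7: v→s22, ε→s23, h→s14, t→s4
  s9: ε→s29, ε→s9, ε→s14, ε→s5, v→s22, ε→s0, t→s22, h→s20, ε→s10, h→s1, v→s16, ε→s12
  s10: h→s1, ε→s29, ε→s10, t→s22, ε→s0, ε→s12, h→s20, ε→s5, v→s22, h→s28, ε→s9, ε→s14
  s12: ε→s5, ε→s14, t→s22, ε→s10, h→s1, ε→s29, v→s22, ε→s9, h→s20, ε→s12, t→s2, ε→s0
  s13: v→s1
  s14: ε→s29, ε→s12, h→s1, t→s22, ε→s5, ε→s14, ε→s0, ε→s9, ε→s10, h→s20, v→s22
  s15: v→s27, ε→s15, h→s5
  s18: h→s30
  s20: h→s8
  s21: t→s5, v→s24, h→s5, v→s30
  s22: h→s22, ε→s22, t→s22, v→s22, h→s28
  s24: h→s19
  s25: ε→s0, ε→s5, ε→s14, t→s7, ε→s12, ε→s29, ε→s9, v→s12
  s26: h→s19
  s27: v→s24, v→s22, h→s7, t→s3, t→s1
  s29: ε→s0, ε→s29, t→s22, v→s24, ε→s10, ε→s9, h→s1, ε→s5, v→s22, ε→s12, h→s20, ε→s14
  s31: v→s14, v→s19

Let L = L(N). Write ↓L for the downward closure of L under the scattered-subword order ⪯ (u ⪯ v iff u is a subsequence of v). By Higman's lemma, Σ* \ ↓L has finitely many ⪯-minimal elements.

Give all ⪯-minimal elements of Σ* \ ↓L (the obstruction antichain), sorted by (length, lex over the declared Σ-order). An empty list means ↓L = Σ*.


A = [v, tt, th, ht, hhhh].

|Q|=32, |F|=9, |δ|=124 (62 ε).
min D↑ (5 st, q0=0, F={2}): 0:t→1,v→2,h→3 1:t→2,v→2,h→2 2:t→2,v→2,h→2 3:t→2,v→2,h→4 4:t→2,v→2,h→1 (ε-aug+det+¬).
'v': N↓-sim [22, 5] end={s16,s19,s22,s24,s28} — reject; 1/1 deletions ∈↓L.
'tt': run [22, 10, 3] end={s22,s28,s30} rej; 2/2 deletions ∈↓L.
'th': |S_i|=[22, 10, 3] end={s19,s22,s28} ∉↓L; 2/2 single-dels accept.
'ht': |S_i|=[22, 19, 6] end={s16,s19,s2,s22,s28,s4} ∉↓L; 2/2 deletions ∈↓L.
'hhhh': |S_i|=[22, 19, 16, 7, 4] end={s19,s22,s28,s8} ∉↓L; 4/4 deletions ∈↓L.
5 obstructions.


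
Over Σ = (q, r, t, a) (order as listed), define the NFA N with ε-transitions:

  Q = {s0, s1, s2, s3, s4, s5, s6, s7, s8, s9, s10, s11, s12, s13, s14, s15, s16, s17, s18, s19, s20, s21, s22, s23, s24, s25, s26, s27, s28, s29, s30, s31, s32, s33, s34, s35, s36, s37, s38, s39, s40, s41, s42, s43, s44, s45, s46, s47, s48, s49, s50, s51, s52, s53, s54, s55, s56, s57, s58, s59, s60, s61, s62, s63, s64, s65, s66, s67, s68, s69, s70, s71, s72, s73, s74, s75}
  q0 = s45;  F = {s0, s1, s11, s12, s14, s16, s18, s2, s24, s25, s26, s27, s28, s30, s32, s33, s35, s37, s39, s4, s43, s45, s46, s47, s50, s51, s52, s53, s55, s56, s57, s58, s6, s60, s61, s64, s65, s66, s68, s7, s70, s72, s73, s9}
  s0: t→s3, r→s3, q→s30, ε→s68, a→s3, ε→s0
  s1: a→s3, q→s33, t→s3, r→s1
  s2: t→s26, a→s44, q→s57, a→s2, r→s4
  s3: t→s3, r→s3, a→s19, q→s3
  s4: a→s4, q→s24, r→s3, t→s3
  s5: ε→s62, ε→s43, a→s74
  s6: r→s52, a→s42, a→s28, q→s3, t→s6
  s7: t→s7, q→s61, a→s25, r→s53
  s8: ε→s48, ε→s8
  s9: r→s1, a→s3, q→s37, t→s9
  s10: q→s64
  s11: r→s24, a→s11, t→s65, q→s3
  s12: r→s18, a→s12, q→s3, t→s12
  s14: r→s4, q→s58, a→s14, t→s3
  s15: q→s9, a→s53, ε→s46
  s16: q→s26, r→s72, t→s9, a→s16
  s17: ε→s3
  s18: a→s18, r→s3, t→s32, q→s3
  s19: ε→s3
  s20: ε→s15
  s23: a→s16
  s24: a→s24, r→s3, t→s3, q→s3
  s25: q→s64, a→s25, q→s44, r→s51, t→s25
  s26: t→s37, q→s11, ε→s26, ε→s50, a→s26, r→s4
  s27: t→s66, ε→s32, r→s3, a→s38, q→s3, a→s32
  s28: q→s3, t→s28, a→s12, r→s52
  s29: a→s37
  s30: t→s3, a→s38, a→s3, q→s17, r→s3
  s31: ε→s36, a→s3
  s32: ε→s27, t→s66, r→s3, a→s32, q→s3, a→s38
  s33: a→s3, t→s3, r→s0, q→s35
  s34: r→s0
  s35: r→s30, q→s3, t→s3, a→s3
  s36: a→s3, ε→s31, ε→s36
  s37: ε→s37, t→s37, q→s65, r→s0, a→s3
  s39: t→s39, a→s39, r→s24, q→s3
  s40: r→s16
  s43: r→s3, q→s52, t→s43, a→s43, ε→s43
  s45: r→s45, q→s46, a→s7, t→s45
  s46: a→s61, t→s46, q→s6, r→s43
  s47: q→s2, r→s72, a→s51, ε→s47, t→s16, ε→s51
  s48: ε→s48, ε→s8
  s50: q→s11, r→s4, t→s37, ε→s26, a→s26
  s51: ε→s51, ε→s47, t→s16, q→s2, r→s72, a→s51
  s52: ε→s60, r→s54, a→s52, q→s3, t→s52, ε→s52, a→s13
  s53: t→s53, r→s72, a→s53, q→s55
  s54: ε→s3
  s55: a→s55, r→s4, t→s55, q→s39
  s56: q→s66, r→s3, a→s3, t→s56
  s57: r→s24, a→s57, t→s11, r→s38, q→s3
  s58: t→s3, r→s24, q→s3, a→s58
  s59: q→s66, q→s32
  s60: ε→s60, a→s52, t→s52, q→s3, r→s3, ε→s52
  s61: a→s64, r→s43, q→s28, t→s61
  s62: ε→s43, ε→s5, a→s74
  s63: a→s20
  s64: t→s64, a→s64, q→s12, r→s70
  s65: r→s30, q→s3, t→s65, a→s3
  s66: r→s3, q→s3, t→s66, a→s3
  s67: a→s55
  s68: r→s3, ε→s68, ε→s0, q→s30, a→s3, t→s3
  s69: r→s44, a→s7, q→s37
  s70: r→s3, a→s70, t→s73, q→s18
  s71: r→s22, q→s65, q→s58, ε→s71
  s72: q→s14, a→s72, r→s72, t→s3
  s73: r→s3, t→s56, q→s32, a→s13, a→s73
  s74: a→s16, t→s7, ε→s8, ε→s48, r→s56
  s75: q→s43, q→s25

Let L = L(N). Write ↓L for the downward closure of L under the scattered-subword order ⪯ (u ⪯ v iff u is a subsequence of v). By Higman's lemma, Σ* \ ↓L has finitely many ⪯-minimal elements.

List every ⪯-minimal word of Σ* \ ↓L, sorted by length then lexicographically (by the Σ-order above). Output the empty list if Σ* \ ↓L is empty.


Antichain: [qqq, qrr, arrt, aartta].

|Q|=76, |F|=44, |δ|=253 (38 ε).
min D↑ (40 st, q0=0, F={8}): 0:q→1,r→0,t→0,a→2 1:q→3,r→4,t→1,a→5 2:q→5,r→6,t→2,a→7 3:q→8,r→9,t→3,a→10 4:q→9,r→8,t→4,a→4 5:q→10,r→4,t→5,a→11 6:q→12,r→13,t→6,a→6 7:q→11,r→14,t→7,a→7 8:q→8,r→8,t→8,a→8 9:q→8,r→8,t→9,a→9 10:q→8,r→9,t→10,a→15 11:q→15,r→16,t→11,a→11 12:q→17,r→18,t→12,a→12 13:q→19,r→13,t→8,a→13 14:q→20,r→13,t→21,a→14 15:q→8,r→22,t→15,a→15 16:q→22,r→8,t→23,a→16 17:q→8,r→24,t→17,a→17 18:q→24,r→8,t→8,a→18 19:q→25,r→18,t→8,a→19 20:q→26,r→18,t→27,a→20 21:q→27,r→13,t→28,a→21 22:q→8,r→8,t→29,a→22 23:q→29,r→8,t→30,a→23 24:q→8,r→8,t→8,a→24 25:q→8,r→24,t→8,a→25 26:q→8,r→24,t→31,a→26 27:q→31,r→18,t→32,a→27 28:q→32,r→33,t→28,a→8 29:q→8,r→8,t→34,a→29 30:q→34,r→8,t→30,a→8 31:q→8,r→24,t→35,a→31 32:q→35,r→36,t→32,a→8 33:q→37,r→33,t→8,a→8 34:q→8,r→8,t→34,a→8 35:q→8,r→38,t→35,a→8 36:q→38,r→8,t→8,a→8 37:q→39,r→36,t→8,a→8 38:q→8,r→8,t→8,a→8 39:q→8,r→38,t→8,a→8 (ε-aug+det+¬).
'qqq': |S_i|=[52, 42, 24, 3] end={s17,s19,s3} ∉↓L; 3/3 del acc.
'qrr': N↓-sim [52, 42, 21, 3] end={s19,s3,s54} ∉↓L; 3/3 del acc.
'arrt': run [52, 49, 42, 16, 2] end={s19,s3} ∉↓L; 4/4 single-dels accept.
'aartta': N↓-sim [52, 49, 45, 36, 28, 15, 3] end={s19,s3,s38} rej; 6/6 deletions ∈↓L.
4 obstructions.


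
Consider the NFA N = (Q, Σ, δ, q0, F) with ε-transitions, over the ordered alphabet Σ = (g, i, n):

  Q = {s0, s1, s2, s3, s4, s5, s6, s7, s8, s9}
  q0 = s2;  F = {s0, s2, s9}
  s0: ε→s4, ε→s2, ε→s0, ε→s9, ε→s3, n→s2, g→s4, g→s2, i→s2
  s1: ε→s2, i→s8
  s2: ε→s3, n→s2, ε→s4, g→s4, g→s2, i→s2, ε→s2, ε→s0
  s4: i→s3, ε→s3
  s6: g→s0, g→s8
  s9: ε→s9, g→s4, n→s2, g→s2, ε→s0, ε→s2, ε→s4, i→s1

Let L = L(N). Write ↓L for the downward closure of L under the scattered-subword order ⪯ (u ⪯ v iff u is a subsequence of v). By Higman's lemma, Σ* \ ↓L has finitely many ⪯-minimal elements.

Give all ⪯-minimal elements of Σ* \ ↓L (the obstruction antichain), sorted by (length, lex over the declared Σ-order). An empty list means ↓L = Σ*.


A = [].

|Q|=10, |F|=3, |δ|=31 (15 ε).
min D↑ (1 st, q0=0, F={}): 0:g→0,i→0,n→0 (ε-aug+det+¬).
L(D↑) = ∅; no obstructions.


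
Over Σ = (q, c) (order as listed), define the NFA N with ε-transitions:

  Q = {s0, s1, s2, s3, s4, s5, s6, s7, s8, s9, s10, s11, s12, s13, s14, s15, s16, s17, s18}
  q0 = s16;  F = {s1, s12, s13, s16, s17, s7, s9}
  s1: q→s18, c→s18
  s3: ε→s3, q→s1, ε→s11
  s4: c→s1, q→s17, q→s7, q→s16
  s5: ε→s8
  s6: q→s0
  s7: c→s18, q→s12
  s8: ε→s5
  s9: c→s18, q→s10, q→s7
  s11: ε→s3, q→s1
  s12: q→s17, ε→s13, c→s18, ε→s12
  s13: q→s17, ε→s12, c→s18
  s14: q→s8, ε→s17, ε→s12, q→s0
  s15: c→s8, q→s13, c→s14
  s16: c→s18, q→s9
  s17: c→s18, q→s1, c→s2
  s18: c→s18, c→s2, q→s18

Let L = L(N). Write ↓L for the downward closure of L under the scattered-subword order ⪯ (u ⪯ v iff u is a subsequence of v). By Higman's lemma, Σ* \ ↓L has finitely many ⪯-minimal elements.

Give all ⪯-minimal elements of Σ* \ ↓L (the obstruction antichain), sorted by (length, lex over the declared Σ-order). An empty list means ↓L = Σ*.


Antichain: [c, qqqqqq].

|Q|=19, |F|=7, |δ|=41 (10 ε).
min D↑ (7 st, q0=0, F={2}): 0:q→1,c→2 1:q→3,c→2 2:q→2,c→2 3:q→4,c→2 4:q→5,c→2 5:q→6,c→2 6:q→2,c→2 [Hopcroft].
'c': |S_i|=[10, 2] end={s18,s2} rej; 1/1 deletions ∈↓L.
'qqqqqq': |S_i|=[10, 9, 8, 6, 4, 3, 2] end={s18,s2} ∉↓L; 6/6 single-dels accept.
2 words, ⪯-incomp.


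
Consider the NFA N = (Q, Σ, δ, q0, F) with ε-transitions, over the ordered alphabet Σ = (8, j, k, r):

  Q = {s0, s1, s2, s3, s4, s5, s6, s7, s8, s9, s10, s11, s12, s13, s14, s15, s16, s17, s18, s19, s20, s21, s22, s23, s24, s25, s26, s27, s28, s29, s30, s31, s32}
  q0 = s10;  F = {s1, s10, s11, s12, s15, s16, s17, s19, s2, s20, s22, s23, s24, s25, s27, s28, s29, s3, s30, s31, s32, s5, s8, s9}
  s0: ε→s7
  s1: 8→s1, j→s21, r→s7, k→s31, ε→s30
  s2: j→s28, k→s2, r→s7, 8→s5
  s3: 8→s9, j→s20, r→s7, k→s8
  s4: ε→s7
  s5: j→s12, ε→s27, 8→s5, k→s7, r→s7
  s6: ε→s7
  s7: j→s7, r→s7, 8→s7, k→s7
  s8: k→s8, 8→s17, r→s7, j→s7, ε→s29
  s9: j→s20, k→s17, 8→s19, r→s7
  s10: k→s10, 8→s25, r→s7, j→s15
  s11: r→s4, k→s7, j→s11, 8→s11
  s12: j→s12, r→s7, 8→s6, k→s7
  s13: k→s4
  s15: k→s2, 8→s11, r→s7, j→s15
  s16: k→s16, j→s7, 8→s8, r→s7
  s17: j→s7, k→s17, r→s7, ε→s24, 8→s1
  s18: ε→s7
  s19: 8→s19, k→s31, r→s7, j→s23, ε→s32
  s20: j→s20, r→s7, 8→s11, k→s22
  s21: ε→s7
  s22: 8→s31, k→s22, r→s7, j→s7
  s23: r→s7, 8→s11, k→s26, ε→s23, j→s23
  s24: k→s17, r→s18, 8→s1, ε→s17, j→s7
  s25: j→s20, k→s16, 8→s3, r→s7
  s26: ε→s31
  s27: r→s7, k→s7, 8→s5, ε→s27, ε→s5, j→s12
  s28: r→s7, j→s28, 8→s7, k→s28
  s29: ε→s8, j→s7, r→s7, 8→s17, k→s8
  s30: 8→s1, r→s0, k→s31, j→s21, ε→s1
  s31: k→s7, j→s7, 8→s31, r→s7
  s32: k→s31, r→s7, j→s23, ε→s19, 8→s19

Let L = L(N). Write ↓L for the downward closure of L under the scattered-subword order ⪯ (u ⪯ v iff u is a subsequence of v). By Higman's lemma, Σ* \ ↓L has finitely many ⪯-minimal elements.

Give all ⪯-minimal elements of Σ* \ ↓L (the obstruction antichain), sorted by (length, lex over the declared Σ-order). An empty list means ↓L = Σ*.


A = [r, 8kj, j8k, jkj8, 8888kk].

|Q|=33, |F|=24, |δ|=119 (18 ε).
min D↑ (20 st, q0=0, F={3}): 0:8→1,j→2,k→0,r→3 1:8→4,j→5,k→6,r→3 2:8→7,j→2,k→8,r→3 3:8→3,j→3,k→3,r→3 4:8→9,j→5,k→10,r→3 5:8→7,j→5,k→11,r→3 6:8→10,j→3,k→6,r→3 7:8→7,j→7,k→3,r→3 8:8→12,j→13,k→8,r→3 9:8→14,j→5,k→15,r→3 10:8→15,j→3,k→10,r→3 11:8→16,j→3,k→11,r→3 12:8→12,j→17,k→3,r→3 13:8→3,j→13,k→13,r→3 14:8→14,j→18,k→16,r→3 15:8→19,j→3,k→15,r→3 16:8→16,j→3,k→3,r→3 17:8→3,j→17,k→3,r→3 18:8→7,j→18,k→16,r→3 19:8→19,j→3,k→16,r→3.
'r': N↓-sim [31, 4] end={s0,s18,s4,s7} rej; 1/1 single-dels accept.
'8kj': run [31, 27, 14, 2] end={s21,s7} rej; 3/3 del acc.
'j8k': N↓-sim [31, 16, 8, 1] end={s7} — reject; 3/3 single-dels accept.
'jkj8': N↓-sim [31, 16, 10, 4, 2] end={s6,s7} ∉↓L; 4/4 single-dels accept.
'8888kk': run [31, 27, 25, 22, 16, 3, 1] end={s7} ∉↓L; 6/6 single-dels accept.
5 obstructions.


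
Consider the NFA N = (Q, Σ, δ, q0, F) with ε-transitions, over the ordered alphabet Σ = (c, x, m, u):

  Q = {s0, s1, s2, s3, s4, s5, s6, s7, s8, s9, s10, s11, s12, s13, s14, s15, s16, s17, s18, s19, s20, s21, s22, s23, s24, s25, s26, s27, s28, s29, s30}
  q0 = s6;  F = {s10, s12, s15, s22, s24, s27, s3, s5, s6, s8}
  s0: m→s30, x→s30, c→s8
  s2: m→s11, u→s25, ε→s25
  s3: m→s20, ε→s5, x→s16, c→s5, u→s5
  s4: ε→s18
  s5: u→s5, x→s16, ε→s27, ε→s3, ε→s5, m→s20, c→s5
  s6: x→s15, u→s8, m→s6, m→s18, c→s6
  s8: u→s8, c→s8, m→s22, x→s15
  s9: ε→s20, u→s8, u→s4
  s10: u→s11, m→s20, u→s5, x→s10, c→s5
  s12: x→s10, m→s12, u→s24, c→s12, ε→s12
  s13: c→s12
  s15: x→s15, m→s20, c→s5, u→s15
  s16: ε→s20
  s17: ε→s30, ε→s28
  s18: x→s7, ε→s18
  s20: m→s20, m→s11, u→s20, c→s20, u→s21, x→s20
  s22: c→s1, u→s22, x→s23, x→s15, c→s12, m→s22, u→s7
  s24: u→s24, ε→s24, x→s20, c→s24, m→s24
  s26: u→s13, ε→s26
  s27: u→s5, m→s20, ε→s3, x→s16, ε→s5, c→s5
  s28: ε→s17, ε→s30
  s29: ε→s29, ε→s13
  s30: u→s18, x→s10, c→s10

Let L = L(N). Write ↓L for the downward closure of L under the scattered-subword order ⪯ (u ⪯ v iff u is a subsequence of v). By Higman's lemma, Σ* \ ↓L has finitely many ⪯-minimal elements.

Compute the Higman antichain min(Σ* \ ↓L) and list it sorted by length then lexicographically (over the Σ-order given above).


|Q|=31, |F|=10, |δ|=84 (20 ε).
min D↑ (9 st, q0=0, F={4}): 0:c→0,x→1,m→0,u→2 1:c→3,x→1,m→4,u→1 2:c→2,x→1,m→5,u→2 3:c→3,x→4,m→4,u→3 4:c→4,x→4,m→4,u→4 5:c→6,x→1,m→5,u→5 6:c→6,x→7,m→6,u→8 7:c→3,x→7,m→4,u→3 8:c→8,x→4,m→8,u→8 [Hopcroft].
'xm': |S_i|=[18, 11, 3] end={s11,s20,s21} rej; 2/2 del acc.
'xcx': |S_i|=[18, 11, 7, 4] end={s11,s16,s20,s21} ∉↓L; 3/3 deletions ∈↓L.
'umcux': |S_i|=[18, 16, 15, 11, 8, 4] end={s11,s16,s20,s21} rej; 5/5 single-dels accept.
3 minimals (antichain).

Antichain: [xm, xcx, umcux].
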